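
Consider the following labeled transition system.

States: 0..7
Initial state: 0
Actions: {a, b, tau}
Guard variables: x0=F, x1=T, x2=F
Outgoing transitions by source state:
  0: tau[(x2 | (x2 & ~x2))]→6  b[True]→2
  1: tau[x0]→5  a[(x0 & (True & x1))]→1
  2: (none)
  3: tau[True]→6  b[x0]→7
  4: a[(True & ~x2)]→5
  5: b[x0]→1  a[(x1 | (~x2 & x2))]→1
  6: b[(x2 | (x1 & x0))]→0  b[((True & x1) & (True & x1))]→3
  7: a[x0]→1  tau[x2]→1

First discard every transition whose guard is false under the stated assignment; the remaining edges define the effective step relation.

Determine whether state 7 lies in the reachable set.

5 transition(s) survive guard evaluation.
L0 = {0}
L1 = {2}  total {0,2}
Reach set: {0,2}

Answer: UNREACHABLE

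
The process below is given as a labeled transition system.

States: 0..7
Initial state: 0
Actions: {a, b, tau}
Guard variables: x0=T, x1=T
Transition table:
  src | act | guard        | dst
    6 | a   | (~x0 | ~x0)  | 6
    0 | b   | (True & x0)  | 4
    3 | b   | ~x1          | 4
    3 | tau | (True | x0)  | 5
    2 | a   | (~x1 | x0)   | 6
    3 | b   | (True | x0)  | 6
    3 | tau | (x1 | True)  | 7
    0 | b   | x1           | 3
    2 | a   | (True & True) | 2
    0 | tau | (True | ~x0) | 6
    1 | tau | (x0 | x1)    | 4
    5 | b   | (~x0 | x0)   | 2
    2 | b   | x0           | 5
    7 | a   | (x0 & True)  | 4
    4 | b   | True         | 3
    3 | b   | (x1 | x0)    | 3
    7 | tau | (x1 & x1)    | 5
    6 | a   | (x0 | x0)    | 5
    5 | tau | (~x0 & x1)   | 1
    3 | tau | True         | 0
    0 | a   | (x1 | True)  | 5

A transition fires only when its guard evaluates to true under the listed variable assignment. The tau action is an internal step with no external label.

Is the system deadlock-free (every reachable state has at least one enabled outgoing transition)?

Reach set: {0,2,3,4,5,6,7}
  0: a→5  b→3  b→4  tau→6  [4 out]
  2: a→2  a→6  b→5  [3 out]
  3: b→3  b→6  tau→0  tau→5  tau→7  [5 out]
  4: b→3  [1 out]
  5: b→2  [1 out]
  6: a→5  [1 out]
  7: a→4  tau→5  [2 out]

Answer: DEADLOCK-FREE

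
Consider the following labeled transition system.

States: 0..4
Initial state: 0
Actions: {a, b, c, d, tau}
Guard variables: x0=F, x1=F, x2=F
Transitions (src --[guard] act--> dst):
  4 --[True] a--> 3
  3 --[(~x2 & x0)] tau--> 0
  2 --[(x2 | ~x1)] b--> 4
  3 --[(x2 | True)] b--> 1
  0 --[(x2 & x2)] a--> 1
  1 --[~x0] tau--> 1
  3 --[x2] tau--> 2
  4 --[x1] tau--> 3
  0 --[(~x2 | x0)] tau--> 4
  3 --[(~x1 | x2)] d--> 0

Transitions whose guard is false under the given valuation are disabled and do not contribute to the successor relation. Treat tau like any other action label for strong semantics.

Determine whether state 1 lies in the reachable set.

After dropping false guards: 6 live edges.
depth 0: {0}
depth 1: {4}  cumulative {0,4}
depth 2: {3}  cumulative {0,3,4}
depth 3: {1}  cumulative {0,1,3,4}
R = {0,1,3,4}
witness 1: tau·a·b

Answer: REACHABLE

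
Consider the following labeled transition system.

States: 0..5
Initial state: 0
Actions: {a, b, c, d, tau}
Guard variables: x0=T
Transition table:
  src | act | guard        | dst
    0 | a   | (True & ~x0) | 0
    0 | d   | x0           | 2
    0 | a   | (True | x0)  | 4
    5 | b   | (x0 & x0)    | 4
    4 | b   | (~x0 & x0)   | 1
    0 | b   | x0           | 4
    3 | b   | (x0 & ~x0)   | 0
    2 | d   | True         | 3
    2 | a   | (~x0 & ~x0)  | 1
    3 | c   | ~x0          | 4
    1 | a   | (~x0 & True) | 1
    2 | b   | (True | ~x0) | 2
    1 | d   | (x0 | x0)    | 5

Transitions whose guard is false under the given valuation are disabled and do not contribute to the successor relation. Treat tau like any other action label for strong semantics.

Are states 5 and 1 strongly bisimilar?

Refine partition for ~:
  π0 = {{0,1,2,3,4,5}}
  π1 = {{0},{1},{2},{3,4},{5}}
stable after 2 split(s): 5 block(s)
class of 5: {5}; class of 1: {1}

Answer: NOT BISIMILAR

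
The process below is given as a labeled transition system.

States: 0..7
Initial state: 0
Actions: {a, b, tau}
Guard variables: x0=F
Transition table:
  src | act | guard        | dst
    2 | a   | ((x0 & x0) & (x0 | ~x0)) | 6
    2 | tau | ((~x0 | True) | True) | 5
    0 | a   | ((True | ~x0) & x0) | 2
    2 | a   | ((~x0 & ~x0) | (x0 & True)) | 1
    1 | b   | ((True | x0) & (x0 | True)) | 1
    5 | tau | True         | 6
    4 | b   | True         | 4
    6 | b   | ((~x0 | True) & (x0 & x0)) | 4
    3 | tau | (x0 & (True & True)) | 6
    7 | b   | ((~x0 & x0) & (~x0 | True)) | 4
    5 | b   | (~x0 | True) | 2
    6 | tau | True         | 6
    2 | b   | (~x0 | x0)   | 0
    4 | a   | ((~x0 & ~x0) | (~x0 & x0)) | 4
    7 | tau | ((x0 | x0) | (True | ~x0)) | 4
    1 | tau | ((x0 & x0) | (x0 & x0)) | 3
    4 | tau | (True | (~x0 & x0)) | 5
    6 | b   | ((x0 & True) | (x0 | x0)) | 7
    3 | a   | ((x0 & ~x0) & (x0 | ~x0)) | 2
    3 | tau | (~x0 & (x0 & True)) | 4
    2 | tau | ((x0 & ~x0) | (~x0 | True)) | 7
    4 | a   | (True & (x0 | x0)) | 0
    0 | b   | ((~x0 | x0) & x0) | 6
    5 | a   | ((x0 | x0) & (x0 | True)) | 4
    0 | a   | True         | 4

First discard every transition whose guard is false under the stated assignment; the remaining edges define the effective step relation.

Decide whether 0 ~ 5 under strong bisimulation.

Answer: NOT BISIMILAR

Analysis:
Compute ~ classes (split until stable):
  P[0] = {{0,1,2,3,4,5,6,7}}
  P[1] = {{0},{1},{2,4},{3},{5},{6,7}}
  P[2] = {{0},{1},{2},{3},{4},{5},{6},{7}}
8 equivalence class(es) (converged in 3)
[0]={0}  [5]={5}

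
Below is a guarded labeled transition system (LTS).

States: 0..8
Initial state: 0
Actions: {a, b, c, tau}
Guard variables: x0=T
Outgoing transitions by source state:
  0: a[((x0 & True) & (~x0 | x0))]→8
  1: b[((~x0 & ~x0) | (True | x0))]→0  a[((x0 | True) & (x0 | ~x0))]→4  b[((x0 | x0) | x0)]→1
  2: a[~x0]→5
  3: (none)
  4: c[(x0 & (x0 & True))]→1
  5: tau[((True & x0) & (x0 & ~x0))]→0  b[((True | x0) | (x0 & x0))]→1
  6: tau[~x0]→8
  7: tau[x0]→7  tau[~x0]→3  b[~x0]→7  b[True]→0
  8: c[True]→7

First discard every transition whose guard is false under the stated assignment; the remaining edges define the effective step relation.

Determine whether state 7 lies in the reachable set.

Guard filter leaves 9 enabled edge(s).
depth 0: {0}
depth 1: {8}  now seen {0,8}
depth 2: {7}  now seen {0,7,8}
Reach set: {0,7,8}
trace reaching 7: a·c

Answer: REACHABLE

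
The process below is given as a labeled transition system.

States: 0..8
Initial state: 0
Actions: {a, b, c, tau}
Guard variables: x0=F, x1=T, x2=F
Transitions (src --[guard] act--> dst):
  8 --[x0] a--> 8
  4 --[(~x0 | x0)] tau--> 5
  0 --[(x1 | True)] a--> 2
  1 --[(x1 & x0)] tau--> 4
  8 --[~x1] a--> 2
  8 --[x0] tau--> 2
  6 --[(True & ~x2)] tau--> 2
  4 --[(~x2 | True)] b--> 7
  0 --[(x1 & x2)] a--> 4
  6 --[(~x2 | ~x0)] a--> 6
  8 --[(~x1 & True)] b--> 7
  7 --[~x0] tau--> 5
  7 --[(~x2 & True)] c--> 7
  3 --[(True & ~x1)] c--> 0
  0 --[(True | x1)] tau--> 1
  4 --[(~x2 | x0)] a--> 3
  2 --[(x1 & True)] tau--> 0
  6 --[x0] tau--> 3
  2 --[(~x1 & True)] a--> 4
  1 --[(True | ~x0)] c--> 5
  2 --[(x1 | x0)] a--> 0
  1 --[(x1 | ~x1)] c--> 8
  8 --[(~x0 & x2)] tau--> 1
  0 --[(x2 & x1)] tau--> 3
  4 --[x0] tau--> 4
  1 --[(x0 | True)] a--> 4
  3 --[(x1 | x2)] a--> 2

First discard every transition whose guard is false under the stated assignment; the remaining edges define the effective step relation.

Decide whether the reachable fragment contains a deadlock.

Answer: DEADLOCK at state 5

Working:
Reachable = {0,1,2,3,4,5,7,8}
  0: a→2  tau→1  [2 exit(s)]
  1: a→4  c→5  c→8  [3 exit(s)]
  2: a→0  tau→0  [2 exit(s)]
  3: a→2  [1 exit(s)]
  4: a→3  b→7  tau→5  [3 exit(s)]
  5: ∅  [no exit]
  7: c→7  tau→5  [2 exit(s)]
  8: ∅  [no exit]
trace reaching 5: tau·c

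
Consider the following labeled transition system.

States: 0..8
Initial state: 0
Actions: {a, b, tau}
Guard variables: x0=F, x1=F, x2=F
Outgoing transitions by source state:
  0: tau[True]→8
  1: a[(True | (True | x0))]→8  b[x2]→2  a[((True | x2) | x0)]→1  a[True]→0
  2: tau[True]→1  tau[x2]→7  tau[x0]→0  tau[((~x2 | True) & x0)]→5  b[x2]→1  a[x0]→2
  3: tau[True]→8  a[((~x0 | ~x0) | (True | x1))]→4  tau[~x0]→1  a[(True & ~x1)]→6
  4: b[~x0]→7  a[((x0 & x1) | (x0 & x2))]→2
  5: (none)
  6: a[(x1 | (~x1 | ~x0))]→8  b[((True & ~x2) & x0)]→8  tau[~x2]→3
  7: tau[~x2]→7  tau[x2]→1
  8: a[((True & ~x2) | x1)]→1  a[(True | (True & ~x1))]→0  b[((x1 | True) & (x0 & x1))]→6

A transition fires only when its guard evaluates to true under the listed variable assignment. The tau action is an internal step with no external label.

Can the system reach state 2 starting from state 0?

After dropping false guards: 15 live edges.
depth 0: {0}
depth 1: {8}  now seen {0,8}
depth 2: {1}  now seen {0,1,8}
Reach set: {0,1,8}

Answer: UNREACHABLE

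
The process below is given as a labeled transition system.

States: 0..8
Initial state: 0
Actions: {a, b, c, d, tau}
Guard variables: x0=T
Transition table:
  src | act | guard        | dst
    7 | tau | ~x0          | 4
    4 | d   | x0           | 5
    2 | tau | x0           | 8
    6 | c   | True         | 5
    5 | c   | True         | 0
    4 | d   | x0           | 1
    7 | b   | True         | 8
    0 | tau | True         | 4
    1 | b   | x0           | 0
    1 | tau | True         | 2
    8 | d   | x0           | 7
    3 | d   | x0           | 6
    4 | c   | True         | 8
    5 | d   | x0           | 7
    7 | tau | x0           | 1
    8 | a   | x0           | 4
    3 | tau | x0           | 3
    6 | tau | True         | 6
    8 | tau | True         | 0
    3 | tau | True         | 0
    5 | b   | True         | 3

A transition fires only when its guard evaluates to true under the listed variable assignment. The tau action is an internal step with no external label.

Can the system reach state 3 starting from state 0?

Answer: REACHABLE

Working:
20 transition(s) survive guard evaluation.
L0 = {0}
L1 = {4}  total {0,4}
L2 = {1,5,8}  total {0,1,4,5,8}
L3 = {2,3,7}  total {0,1,2,3,4,5,7,8}
L4 = {6}  total {0,1,2,3,4,5,6,7,8}
Reachable = {0,1,2,3,4,5,6,7,8}
Path to 3: tau·d·b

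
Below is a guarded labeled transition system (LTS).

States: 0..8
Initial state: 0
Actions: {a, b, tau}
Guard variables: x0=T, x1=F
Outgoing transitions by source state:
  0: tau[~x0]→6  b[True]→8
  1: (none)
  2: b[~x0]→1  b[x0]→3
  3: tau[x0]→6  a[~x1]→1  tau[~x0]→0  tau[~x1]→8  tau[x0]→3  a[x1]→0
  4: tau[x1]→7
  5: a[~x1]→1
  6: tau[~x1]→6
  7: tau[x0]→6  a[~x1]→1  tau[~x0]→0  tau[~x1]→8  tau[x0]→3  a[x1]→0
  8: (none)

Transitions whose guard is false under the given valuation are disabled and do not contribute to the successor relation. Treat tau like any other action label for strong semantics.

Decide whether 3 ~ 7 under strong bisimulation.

Answer: BISIMILAR

Trace:
Compute ~ classes (split until stable):
  round 0: {{0,1,2,3,4,5,6,7,8}}
  round 1: {{0,2},{1,4,8},{3,7},{5},{6}}
  round 2: {{0},{1,4,8},{2},{3,7},{5},{6}}
Fixed point at round 3; 6 class(es).
[3]={3,7}  [7]={3,7}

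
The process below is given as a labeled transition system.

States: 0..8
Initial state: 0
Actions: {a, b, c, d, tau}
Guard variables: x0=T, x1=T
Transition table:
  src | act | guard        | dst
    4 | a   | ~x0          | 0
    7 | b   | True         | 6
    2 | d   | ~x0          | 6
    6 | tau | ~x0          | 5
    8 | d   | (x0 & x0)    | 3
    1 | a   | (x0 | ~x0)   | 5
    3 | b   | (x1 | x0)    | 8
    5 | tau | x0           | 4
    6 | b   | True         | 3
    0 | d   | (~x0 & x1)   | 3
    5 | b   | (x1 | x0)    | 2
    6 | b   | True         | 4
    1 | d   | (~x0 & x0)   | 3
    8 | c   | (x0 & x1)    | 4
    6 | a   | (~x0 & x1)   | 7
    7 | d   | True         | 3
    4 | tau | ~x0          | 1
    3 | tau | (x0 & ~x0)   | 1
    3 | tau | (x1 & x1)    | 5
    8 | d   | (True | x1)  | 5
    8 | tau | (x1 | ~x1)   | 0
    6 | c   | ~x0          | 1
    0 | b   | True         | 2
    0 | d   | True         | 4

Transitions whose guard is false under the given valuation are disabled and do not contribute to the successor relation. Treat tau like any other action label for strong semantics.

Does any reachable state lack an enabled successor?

Answer: DEADLOCK at state 2

Analysis:
Reachable = {0,2,4}
  0: b→2  d→4  [2 exit(s)]
  2: ∅  [STUCK]
  4: ∅  [STUCK]
Path to 2: b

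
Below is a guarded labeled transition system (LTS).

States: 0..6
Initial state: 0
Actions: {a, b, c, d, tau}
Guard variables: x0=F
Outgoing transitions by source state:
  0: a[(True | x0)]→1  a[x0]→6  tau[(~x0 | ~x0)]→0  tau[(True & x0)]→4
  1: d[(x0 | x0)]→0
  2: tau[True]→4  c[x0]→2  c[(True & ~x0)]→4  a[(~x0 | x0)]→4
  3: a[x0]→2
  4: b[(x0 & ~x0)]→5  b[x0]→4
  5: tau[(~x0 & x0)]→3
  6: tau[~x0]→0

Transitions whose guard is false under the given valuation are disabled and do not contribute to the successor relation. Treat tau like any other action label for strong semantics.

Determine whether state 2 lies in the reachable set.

After dropping false guards: 6 live edges.
L0 = {0}
L1 = {1}  cumulative {0,1}
Reach set: {0,1}

Answer: UNREACHABLE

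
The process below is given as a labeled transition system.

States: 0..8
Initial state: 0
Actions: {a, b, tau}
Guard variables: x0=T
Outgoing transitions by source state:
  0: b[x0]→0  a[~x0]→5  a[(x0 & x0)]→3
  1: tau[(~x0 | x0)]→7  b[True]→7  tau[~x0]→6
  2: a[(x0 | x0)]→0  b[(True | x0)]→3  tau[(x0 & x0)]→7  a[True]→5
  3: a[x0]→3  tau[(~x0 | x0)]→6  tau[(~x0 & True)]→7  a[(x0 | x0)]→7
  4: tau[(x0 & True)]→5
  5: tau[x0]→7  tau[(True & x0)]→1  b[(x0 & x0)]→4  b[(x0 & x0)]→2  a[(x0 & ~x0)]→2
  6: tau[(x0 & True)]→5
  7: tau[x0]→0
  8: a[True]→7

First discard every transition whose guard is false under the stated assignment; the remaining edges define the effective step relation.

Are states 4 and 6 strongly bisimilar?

Bisimulation quotient by refinement:
  round 0: {{0,1,2,3,4,5,6,7,8}}
  round 1: {{0},{1,5},{2},{3},{4,6,7},{8}}
  round 2: {{0},{1},{2},{3},{4,6},{5},{7},{8}}
8 equivalence class(es) (converged in 3)
4∈{4,6}, 6∈{4,6}

Answer: BISIMILAR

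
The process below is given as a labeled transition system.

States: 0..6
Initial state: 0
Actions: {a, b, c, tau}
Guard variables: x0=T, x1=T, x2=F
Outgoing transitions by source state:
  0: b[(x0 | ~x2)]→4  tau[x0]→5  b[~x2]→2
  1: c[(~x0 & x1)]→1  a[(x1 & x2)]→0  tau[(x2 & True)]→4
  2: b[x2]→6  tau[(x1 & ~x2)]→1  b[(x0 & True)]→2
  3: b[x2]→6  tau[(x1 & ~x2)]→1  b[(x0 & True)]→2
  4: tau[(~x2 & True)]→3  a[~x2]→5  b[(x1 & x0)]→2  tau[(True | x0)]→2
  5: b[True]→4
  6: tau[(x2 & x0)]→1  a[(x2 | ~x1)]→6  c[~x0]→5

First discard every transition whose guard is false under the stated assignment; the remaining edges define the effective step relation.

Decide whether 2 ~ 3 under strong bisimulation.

Answer: BISIMILAR

Analysis:
Refine partition for ~:
  round 0: {{0,1,2,3,4,5,6}}
  round 1: {{0,2,3},{1,6},{4},{5}}
  round 2: {{0},{1,6},{2,3},{4},{5}}
Fixed point at round 3; 5 class(es).
[2]={2,3}  [3]={2,3}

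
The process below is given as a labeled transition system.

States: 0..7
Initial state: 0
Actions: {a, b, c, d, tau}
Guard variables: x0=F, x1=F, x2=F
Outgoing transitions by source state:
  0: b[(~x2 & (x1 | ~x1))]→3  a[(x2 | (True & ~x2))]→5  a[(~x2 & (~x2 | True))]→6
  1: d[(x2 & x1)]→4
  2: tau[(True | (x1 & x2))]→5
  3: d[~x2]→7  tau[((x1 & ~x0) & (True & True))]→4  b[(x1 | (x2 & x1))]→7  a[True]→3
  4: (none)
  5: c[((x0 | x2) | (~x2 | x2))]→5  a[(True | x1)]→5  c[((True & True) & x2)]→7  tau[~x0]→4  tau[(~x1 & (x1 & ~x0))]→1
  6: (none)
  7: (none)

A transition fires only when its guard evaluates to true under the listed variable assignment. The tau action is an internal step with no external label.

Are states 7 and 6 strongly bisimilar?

Bisimulation quotient by refinement:
  round 0: {{0,1,2,3,4,5,6,7}}
  round 1: {{0},{1,4,6,7},{2},{3},{5}}
5 equivalence class(es) (converged in 2)
7∈{1,4,6,7}, 6∈{1,4,6,7}

Answer: BISIMILAR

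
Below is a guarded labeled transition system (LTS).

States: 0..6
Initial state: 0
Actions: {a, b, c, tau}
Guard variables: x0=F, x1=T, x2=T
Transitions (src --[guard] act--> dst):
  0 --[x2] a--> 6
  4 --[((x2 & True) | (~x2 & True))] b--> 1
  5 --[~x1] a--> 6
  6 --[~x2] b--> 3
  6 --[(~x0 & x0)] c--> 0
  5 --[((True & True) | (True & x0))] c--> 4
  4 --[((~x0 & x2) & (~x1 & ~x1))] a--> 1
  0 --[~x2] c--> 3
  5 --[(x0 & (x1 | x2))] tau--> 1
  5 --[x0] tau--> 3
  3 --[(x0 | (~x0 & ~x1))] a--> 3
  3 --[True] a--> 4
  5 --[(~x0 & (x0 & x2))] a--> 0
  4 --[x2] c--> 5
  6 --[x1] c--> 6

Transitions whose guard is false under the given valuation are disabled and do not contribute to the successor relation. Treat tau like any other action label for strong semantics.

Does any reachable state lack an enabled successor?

Reachable = {0,6}
  0: a→6  [deg 1]
  6: c→6  [deg 1]

Answer: DEADLOCK-FREE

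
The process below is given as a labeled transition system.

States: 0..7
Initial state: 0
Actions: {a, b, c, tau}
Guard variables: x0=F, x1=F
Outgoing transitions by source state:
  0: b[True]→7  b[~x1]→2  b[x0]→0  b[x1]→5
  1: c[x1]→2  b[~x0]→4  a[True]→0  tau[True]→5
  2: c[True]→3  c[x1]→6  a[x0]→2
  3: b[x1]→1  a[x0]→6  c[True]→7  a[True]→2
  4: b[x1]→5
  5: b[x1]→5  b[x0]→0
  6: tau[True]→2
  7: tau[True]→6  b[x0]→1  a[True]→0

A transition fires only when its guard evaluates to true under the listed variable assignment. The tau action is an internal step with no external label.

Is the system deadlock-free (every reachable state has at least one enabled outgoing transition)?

Reachable = {0,2,3,6,7}
  0: b→2  b→7  [2 exit(s)]
  2: c→3  [1 exit(s)]
  3: a→2  c→7  [2 exit(s)]
  6: tau→2  [1 exit(s)]
  7: a→0  tau→6  [2 exit(s)]

Answer: DEADLOCK-FREE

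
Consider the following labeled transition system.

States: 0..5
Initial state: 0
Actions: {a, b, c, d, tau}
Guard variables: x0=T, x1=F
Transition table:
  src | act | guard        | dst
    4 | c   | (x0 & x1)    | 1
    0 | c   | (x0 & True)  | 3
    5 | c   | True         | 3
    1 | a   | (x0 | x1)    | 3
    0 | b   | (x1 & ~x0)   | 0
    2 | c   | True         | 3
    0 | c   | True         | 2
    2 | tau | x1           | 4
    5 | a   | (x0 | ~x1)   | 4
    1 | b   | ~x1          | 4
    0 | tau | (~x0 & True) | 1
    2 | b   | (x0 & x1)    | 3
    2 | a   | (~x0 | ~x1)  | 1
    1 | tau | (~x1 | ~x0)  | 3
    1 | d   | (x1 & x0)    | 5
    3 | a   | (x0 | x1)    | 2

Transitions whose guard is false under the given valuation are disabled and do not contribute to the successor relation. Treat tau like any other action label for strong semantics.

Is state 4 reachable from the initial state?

Answer: REACHABLE

Working:
10 transition(s) survive guard evaluation.
Layer 0: {0}
Layer 1: {2,3}  cumulative {0,2,3}
Layer 2: {1}  cumulative {0,1,2,3}
Layer 3: {4}  cumulative {0,1,2,3,4}
Reachable = {0,1,2,3,4}
Path to 4: c·a·b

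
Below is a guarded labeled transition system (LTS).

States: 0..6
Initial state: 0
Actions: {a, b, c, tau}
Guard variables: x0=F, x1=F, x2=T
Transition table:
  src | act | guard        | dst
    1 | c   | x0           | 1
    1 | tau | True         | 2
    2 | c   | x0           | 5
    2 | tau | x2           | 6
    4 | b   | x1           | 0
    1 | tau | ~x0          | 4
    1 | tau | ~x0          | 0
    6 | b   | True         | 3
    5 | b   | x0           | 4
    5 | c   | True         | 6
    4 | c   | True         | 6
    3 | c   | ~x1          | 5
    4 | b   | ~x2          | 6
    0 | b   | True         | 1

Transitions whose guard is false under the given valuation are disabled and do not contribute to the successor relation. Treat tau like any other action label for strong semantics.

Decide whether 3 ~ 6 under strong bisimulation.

Refine partition for ~:
  π0 = {{0,1,2,3,4,5,6}}
  π1 = {{0,6},{1,2},{3,4,5}}
  π2 = {{0},{1},{2},{3},{4,5},{6}}
Fixed point at round 3; 6 class(es).
[3]={3}  [6]={6}

Answer: NOT BISIMILAR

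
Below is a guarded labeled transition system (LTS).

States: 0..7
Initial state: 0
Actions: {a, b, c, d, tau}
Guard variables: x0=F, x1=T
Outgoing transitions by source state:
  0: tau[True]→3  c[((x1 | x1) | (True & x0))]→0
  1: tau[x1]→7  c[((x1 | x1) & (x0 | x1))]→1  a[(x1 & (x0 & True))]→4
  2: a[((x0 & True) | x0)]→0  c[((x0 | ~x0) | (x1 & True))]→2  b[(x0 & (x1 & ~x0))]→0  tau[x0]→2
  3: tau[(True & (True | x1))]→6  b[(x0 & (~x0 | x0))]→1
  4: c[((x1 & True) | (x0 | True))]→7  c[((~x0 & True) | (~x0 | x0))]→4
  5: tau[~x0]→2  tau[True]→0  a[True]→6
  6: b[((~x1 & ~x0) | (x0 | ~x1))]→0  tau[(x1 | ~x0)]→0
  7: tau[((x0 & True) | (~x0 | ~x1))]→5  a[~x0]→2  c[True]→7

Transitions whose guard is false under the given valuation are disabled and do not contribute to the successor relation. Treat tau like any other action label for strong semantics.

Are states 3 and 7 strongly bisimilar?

Answer: NOT BISIMILAR

Trace:
Refine partition for ~:
  round 0: {{0,1,2,3,4,5,6,7}}
  round 1: {{0,1},{2,4},{3,6},{5},{7}}
  round 2: {{0},{1},{2},{3},{4},{5},{6},{7}}
stable after 3 split(s): 8 block(s)
[3]={3}  [7]={7}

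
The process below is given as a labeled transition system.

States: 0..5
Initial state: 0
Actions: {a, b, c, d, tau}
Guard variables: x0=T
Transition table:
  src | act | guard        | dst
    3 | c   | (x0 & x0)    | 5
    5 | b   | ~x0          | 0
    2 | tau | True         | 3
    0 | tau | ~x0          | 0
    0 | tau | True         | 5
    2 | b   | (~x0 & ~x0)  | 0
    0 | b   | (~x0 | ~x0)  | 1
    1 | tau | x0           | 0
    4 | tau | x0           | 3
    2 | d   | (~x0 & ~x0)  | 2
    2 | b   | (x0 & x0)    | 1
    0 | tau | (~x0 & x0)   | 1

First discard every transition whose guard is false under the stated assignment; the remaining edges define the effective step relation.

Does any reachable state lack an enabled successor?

Reachable = {0,5}
  0: tau→5  [deg 1]
  5: ∅  [deadlock]
Path to 5: tau

Answer: DEADLOCK at state 5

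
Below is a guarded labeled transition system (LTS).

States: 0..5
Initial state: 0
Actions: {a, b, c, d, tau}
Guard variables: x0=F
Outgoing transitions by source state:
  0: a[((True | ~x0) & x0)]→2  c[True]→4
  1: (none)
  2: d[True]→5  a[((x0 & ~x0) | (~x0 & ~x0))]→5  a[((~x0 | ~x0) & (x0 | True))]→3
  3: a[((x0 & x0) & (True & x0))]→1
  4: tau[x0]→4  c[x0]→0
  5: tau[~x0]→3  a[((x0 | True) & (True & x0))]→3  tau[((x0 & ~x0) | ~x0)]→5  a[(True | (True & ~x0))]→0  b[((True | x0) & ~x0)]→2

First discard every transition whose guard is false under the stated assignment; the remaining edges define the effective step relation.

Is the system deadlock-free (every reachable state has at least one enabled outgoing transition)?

R = {0,4}
  0: c→4  [1 out]
  4: ∅  [no exit]
trace reaching 4: c

Answer: DEADLOCK at state 4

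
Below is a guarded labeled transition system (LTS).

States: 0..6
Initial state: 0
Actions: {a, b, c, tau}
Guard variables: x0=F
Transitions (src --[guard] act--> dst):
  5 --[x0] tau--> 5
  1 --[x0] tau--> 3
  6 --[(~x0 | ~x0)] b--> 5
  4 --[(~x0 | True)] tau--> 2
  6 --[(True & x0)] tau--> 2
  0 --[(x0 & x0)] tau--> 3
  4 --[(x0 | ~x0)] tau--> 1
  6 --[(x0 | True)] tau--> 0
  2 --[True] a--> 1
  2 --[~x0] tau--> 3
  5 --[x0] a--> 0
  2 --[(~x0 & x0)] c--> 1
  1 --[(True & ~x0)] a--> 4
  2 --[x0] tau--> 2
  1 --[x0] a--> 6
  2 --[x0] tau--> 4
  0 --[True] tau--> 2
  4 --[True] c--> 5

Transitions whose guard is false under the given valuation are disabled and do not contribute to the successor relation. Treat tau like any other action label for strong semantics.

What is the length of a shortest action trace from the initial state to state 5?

Answer: 4

Analysis:
Breadth-first toward 5:
  Layer 0: {0}
  Layer 1: {2}
  Layer 2: {1,3}
  Layer 3: {4}
  Layer 4: {5}
depth(5)=4, e.g. tau·a·a·c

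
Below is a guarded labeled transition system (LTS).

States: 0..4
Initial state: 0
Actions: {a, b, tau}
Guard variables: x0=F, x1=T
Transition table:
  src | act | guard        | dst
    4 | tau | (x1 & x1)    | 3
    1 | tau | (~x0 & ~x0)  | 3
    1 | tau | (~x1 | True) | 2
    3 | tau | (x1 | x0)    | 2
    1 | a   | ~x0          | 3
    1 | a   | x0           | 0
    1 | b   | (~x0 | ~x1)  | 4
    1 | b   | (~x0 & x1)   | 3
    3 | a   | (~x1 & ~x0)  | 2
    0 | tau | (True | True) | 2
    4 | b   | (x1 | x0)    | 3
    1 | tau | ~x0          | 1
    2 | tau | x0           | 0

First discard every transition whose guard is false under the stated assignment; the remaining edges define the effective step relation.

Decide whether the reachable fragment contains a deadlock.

Answer: DEADLOCK at state 2

Analysis:
Reachable = {0,2}
  0: tau→2  [deg 1]
  2: ∅  [deadlock]
Path to 2: tau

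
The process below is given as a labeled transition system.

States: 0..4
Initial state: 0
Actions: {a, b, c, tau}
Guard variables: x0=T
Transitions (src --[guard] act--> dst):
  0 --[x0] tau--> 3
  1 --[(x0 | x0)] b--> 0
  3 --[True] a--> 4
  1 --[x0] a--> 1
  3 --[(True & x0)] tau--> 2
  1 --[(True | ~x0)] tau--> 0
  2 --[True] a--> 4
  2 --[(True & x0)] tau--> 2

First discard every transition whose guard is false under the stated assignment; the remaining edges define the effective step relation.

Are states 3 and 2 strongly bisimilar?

Answer: BISIMILAR

Trace:
Compute ~ classes (split until stable):
  P[0] = {{0,1,2,3,4}}
  P[1] = {{0},{1},{2,3},{4}}
Fixed point at round 2; 4 class(es).
[3]={2,3}  [2]={2,3}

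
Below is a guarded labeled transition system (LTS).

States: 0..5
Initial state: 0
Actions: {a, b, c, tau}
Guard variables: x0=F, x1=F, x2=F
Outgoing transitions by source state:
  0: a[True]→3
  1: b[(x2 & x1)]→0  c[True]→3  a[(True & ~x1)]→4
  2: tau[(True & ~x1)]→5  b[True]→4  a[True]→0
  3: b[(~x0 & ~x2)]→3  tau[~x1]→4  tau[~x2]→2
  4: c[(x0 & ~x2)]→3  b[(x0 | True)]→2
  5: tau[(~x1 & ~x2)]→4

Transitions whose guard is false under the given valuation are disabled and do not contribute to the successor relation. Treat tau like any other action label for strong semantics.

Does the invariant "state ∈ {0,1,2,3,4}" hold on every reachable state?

Answer: INVARIANT VIOLATED at state 5

Working:
Allowed set {0,1,2,3,4}
Reachable = {0,2,3,4,5}
  0: safe
  2: safe
  3: safe
  4: safe
  5: VIOLATES
reach 5 via a·tau·tau — violates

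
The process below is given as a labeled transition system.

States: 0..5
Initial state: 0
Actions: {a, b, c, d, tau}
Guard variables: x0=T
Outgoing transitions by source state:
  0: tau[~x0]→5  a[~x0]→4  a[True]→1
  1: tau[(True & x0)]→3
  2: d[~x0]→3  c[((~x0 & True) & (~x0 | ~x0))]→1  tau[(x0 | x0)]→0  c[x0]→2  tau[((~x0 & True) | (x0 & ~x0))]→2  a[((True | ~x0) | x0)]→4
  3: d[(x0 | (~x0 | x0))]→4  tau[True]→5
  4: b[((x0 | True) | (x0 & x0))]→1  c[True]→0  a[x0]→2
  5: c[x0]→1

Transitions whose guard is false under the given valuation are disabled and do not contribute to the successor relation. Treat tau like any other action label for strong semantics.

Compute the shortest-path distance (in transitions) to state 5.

Answer: 3

Analysis:
BFS to 5:
  depth 0: {0}
  depth 1: {1}
  depth 2: {3}
  depth 3: {4,5}
first hit 5 at d=3 via a·tau·tau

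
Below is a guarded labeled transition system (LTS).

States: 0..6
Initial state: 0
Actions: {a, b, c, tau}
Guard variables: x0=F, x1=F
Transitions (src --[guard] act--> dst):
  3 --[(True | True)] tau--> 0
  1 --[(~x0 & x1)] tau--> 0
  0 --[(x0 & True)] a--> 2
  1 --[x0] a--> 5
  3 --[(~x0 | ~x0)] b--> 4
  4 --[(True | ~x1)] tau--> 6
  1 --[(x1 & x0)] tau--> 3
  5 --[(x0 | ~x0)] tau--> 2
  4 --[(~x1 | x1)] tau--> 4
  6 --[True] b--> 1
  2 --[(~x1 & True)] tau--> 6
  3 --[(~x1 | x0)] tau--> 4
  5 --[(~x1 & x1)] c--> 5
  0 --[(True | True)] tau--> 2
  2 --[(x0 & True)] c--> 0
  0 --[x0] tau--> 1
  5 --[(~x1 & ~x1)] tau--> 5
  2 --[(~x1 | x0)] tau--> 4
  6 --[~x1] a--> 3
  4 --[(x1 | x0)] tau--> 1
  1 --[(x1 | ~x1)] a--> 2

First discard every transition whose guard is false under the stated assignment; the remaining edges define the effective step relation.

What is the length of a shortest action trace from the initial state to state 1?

Answer: 3

Working:
BFS to 1:
  Layer 0: {0}
  Layer 1: {2}
  Layer 2: {4,6}
  Layer 3: {1,3}
first hit 1 at d=3 via tau·tau·b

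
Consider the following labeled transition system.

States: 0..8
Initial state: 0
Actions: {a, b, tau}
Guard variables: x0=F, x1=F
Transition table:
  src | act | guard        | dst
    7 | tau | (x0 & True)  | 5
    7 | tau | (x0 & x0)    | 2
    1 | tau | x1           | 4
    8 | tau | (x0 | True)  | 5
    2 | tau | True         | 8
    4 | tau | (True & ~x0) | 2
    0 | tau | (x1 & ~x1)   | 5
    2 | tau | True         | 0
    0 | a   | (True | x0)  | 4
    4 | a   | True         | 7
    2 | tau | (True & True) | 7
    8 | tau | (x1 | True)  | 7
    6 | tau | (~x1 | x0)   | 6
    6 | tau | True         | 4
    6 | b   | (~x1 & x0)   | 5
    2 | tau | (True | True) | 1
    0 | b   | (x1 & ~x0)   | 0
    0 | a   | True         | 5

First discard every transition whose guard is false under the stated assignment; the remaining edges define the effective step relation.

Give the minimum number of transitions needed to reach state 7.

Answer: 2

Trace:
Breadth-first toward 7:
  depth 0: {0}
  depth 1: {4,5}
  depth 2: {2,7}
first hit 7 at d=2 via a·a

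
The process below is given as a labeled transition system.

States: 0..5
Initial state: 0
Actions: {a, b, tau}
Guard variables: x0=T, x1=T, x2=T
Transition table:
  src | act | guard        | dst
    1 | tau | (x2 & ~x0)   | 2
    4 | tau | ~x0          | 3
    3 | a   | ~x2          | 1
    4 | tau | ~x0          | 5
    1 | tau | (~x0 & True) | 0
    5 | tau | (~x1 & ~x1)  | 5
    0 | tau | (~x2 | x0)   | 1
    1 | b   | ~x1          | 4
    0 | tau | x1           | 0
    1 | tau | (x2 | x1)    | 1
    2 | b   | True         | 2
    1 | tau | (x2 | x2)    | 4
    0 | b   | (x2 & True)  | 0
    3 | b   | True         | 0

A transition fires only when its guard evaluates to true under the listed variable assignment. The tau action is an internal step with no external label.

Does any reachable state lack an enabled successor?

Reach set: {0,1,4}
  0: b→0  tau→0  tau→1  [deg 3]
  1: tau→1  tau→4  [deg 2]
  4: ∅  [deadlock]
Path to 4: tau·tau

Answer: DEADLOCK at state 4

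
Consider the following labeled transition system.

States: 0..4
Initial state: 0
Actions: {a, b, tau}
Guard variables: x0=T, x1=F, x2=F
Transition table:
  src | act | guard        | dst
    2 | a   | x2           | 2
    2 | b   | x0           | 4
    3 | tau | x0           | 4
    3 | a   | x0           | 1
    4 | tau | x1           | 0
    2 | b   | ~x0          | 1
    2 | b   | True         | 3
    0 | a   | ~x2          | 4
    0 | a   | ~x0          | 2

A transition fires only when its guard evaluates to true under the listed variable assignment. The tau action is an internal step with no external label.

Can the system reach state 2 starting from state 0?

5 transition(s) survive guard evaluation.
Layer 0: {0}
Layer 1: {4}  total {0,4}
Reach set: {0,4}

Answer: UNREACHABLE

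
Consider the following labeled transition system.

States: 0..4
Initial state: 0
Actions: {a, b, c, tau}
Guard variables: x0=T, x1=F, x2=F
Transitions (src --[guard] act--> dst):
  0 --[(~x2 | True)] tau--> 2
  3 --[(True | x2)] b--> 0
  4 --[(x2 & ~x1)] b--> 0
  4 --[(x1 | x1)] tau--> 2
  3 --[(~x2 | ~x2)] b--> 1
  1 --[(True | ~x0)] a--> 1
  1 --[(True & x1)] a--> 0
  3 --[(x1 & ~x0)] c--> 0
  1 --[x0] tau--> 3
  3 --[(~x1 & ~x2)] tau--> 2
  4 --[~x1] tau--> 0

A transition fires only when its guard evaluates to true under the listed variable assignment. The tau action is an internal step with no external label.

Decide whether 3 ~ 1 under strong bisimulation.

Answer: NOT BISIMILAR

Trace:
Bisimulation quotient by refinement:
  P[0] = {{0,1,2,3,4}}
  P[1] = {{0,4},{1},{2},{3}}
  P[2] = {{0},{1},{2},{3},{4}}
Fixed point at round 3; 5 class(es).
class of 3: {3}; class of 1: {1}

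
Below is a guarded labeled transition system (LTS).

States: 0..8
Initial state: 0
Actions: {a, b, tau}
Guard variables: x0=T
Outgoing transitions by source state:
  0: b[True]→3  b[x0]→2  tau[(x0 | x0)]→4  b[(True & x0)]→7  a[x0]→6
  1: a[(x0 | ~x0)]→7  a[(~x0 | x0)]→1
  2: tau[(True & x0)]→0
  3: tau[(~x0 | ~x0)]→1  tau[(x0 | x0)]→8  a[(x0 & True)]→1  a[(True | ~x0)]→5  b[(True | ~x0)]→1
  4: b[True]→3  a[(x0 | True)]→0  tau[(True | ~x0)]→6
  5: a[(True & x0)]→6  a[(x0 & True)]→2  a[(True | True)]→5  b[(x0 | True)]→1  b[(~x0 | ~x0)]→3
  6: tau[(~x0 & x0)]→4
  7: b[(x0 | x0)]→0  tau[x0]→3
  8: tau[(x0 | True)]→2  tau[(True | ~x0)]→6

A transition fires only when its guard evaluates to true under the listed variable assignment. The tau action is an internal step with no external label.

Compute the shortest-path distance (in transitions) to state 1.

Answer: 2

Trace:
Layered search for 1:
  depth 0: {0}
  depth 1: {2,3,4,6,7}
  depth 2: {1,5,8}
1 enters at depth 2; path b·a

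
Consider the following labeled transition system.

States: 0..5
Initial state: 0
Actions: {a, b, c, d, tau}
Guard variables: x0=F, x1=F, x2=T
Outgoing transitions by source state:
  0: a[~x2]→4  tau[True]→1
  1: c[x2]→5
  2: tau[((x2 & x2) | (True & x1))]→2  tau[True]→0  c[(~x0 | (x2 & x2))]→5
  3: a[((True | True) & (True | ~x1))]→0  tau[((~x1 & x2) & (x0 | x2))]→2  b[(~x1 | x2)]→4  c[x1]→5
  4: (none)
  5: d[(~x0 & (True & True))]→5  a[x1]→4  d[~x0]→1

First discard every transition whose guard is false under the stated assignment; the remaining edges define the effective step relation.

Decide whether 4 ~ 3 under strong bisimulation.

Answer: NOT BISIMILAR

Working:
Refine partition for ~:
  π0 = {{0,1,2,3,4,5}}
  π1 = {{0},{1},{2},{3},{4},{5}}
Fixed point at round 2; 6 class(es).
[4]={4}  [3]={3}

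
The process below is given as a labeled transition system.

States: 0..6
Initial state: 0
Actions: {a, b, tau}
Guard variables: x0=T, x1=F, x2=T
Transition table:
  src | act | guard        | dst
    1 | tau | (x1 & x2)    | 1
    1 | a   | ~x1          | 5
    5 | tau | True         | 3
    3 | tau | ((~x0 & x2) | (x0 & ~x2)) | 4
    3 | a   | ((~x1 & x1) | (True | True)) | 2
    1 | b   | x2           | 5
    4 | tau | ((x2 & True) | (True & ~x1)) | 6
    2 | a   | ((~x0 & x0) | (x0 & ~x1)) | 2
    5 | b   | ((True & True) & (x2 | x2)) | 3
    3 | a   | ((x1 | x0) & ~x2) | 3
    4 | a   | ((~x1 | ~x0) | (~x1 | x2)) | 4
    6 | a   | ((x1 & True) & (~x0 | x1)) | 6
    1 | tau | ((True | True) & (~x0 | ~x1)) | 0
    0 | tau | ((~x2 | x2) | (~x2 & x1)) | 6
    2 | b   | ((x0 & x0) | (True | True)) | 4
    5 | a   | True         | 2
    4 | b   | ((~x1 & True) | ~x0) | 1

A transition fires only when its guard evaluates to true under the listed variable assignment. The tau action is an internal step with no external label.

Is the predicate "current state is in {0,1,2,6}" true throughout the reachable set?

Answer: INVARIANT HOLDS

Working:
Inv-set: {0,1,2,6}
Reach set: {0,6}
  0: safe
  6: safe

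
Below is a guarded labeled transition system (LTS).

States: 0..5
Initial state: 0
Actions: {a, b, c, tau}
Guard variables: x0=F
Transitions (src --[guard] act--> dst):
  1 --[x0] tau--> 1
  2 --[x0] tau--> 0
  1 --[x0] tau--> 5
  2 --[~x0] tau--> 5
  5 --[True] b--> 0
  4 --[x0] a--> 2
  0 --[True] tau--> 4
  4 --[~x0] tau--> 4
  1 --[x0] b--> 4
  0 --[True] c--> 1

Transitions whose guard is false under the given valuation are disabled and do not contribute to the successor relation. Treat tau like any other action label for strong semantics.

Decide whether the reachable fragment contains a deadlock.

Reach set: {0,1,4}
  0: c→1  tau→4  [2 exit(s)]
  1: ∅  [deadlock]
  4: tau→4  [1 exit(s)]
witness 1: c

Answer: DEADLOCK at state 1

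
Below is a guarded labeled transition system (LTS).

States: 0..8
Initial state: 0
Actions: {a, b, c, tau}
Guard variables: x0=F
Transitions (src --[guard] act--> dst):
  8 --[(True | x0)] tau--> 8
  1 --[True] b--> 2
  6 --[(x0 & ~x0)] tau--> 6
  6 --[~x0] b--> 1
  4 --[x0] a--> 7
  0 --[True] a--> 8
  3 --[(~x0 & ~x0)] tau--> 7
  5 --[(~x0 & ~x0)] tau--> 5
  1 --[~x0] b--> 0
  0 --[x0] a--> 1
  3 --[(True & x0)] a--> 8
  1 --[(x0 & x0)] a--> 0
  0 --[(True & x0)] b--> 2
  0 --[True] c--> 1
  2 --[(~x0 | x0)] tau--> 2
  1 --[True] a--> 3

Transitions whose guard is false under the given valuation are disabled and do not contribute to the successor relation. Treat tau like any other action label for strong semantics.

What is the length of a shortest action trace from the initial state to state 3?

Breadth-first toward 3:
  depth 0: {0}
  depth 1: {1,8}
  depth 2: {2,3}
first hit 3 at d=2 via c·a

Answer: 2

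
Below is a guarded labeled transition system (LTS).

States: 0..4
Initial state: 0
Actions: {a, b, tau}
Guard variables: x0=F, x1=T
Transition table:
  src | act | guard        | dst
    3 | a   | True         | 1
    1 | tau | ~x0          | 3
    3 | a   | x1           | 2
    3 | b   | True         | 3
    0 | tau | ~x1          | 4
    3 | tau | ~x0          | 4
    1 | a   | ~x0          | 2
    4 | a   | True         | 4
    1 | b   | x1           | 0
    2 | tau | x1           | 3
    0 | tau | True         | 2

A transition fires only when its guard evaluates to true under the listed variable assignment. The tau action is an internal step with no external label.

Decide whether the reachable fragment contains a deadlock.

R = {0,1,2,3,4}
  0: tau→2  [1 exit(s)]
  1: a→2  b→0  tau→3  [3 exit(s)]
  2: tau→3  [1 exit(s)]
  3: a→1  a→2  b→3  tau→4  [4 exit(s)]
  4: a→4  [1 exit(s)]

Answer: DEADLOCK-FREE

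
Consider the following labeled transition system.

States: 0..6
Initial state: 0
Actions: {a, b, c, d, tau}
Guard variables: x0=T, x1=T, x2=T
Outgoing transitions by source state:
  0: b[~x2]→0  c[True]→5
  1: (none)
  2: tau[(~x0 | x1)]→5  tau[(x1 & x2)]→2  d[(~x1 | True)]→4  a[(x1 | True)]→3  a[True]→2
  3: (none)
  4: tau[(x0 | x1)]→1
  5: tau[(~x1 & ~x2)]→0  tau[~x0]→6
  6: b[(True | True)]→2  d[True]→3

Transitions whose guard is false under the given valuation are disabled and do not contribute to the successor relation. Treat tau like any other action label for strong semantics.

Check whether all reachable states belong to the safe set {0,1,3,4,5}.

Inv-set: {0,1,3,4,5}
Reachable = {0,5}
  0: ✓
  5: ✓

Answer: INVARIANT HOLDS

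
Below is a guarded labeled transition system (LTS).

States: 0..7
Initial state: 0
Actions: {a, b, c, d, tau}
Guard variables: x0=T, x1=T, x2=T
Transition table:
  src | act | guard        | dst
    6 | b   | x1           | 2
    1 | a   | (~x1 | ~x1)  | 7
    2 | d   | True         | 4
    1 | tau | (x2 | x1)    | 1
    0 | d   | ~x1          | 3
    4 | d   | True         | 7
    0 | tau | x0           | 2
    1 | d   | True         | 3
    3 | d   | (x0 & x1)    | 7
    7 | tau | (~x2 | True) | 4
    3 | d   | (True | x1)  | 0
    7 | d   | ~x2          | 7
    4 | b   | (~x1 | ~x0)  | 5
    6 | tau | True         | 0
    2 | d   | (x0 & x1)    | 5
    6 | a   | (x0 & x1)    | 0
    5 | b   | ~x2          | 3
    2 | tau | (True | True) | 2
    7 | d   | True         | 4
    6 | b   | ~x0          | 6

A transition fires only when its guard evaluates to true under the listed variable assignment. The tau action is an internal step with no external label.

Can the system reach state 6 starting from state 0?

Guard filter leaves 14 enabled edge(s).
depth 0: {0}
depth 1: {2}  cumulative {0,2}
depth 2: {4,5}  cumulative {0,2,4,5}
depth 3: {7}  cumulative {0,2,4,5,7}
Reach set: {0,2,4,5,7}

Answer: UNREACHABLE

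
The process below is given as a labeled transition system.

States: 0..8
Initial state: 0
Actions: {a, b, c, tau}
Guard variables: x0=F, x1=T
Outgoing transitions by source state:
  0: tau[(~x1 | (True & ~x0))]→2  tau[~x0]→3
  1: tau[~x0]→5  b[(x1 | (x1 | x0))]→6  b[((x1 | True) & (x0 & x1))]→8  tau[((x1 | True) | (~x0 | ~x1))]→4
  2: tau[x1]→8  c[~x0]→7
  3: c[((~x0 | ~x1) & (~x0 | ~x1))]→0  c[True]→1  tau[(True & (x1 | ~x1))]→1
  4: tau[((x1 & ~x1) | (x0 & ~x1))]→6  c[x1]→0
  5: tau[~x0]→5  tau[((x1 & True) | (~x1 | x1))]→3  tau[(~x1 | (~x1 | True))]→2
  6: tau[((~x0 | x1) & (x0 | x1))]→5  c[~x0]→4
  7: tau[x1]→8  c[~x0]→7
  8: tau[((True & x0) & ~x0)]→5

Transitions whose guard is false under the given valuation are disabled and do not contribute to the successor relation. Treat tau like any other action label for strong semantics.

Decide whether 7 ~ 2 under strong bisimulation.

Bisimulation quotient by refinement:
  P[0] = {{0,1,2,3,4,5,6,7,8}}
  P[1] = {{0,5},{1},{2,3,6,7},{4},{8}}
  P[2] = {{0},{1},{2,7},{3},{4},{5},{6},{8}}
stable after 3 split(s): 8 block(s)
class of 7: {2,7}; class of 2: {2,7}

Answer: BISIMILAR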